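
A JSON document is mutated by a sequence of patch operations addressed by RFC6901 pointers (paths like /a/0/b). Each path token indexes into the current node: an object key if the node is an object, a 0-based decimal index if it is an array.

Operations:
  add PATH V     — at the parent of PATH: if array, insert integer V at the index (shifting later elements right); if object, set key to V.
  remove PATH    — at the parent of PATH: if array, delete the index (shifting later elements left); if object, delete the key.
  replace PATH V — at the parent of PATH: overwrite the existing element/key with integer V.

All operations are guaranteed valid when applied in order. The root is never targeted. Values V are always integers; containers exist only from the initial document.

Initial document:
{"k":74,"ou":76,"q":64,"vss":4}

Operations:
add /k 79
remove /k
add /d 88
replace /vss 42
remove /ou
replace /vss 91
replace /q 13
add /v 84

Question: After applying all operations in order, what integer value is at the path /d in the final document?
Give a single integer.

After op 1 (add /k 79): {"k":79,"ou":76,"q":64,"vss":4}
After op 2 (remove /k): {"ou":76,"q":64,"vss":4}
After op 3 (add /d 88): {"d":88,"ou":76,"q":64,"vss":4}
After op 4 (replace /vss 42): {"d":88,"ou":76,"q":64,"vss":42}
After op 5 (remove /ou): {"d":88,"q":64,"vss":42}
After op 6 (replace /vss 91): {"d":88,"q":64,"vss":91}
After op 7 (replace /q 13): {"d":88,"q":13,"vss":91}
After op 8 (add /v 84): {"d":88,"q":13,"v":84,"vss":91}
Value at /d: 88

Answer: 88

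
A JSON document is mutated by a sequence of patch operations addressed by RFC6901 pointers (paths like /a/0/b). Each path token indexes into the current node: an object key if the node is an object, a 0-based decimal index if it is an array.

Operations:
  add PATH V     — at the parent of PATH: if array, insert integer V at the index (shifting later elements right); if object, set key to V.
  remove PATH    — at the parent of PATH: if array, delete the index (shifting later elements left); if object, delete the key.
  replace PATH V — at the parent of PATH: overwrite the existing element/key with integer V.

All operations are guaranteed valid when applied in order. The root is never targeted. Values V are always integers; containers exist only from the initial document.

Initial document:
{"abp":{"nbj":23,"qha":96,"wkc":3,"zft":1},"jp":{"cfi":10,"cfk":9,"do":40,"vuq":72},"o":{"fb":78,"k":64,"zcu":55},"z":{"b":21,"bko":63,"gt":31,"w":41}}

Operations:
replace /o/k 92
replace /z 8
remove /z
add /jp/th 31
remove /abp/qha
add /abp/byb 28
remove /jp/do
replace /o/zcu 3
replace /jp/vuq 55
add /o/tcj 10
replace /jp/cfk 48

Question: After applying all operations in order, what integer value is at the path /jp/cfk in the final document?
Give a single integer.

Answer: 48

Derivation:
After op 1 (replace /o/k 92): {"abp":{"nbj":23,"qha":96,"wkc":3,"zft":1},"jp":{"cfi":10,"cfk":9,"do":40,"vuq":72},"o":{"fb":78,"k":92,"zcu":55},"z":{"b":21,"bko":63,"gt":31,"w":41}}
After op 2 (replace /z 8): {"abp":{"nbj":23,"qha":96,"wkc":3,"zft":1},"jp":{"cfi":10,"cfk":9,"do":40,"vuq":72},"o":{"fb":78,"k":92,"zcu":55},"z":8}
After op 3 (remove /z): {"abp":{"nbj":23,"qha":96,"wkc":3,"zft":1},"jp":{"cfi":10,"cfk":9,"do":40,"vuq":72},"o":{"fb":78,"k":92,"zcu":55}}
After op 4 (add /jp/th 31): {"abp":{"nbj":23,"qha":96,"wkc":3,"zft":1},"jp":{"cfi":10,"cfk":9,"do":40,"th":31,"vuq":72},"o":{"fb":78,"k":92,"zcu":55}}
After op 5 (remove /abp/qha): {"abp":{"nbj":23,"wkc":3,"zft":1},"jp":{"cfi":10,"cfk":9,"do":40,"th":31,"vuq":72},"o":{"fb":78,"k":92,"zcu":55}}
After op 6 (add /abp/byb 28): {"abp":{"byb":28,"nbj":23,"wkc":3,"zft":1},"jp":{"cfi":10,"cfk":9,"do":40,"th":31,"vuq":72},"o":{"fb":78,"k":92,"zcu":55}}
After op 7 (remove /jp/do): {"abp":{"byb":28,"nbj":23,"wkc":3,"zft":1},"jp":{"cfi":10,"cfk":9,"th":31,"vuq":72},"o":{"fb":78,"k":92,"zcu":55}}
After op 8 (replace /o/zcu 3): {"abp":{"byb":28,"nbj":23,"wkc":3,"zft":1},"jp":{"cfi":10,"cfk":9,"th":31,"vuq":72},"o":{"fb":78,"k":92,"zcu":3}}
After op 9 (replace /jp/vuq 55): {"abp":{"byb":28,"nbj":23,"wkc":3,"zft":1},"jp":{"cfi":10,"cfk":9,"th":31,"vuq":55},"o":{"fb":78,"k":92,"zcu":3}}
After op 10 (add /o/tcj 10): {"abp":{"byb":28,"nbj":23,"wkc":3,"zft":1},"jp":{"cfi":10,"cfk":9,"th":31,"vuq":55},"o":{"fb":78,"k":92,"tcj":10,"zcu":3}}
After op 11 (replace /jp/cfk 48): {"abp":{"byb":28,"nbj":23,"wkc":3,"zft":1},"jp":{"cfi":10,"cfk":48,"th":31,"vuq":55},"o":{"fb":78,"k":92,"tcj":10,"zcu":3}}
Value at /jp/cfk: 48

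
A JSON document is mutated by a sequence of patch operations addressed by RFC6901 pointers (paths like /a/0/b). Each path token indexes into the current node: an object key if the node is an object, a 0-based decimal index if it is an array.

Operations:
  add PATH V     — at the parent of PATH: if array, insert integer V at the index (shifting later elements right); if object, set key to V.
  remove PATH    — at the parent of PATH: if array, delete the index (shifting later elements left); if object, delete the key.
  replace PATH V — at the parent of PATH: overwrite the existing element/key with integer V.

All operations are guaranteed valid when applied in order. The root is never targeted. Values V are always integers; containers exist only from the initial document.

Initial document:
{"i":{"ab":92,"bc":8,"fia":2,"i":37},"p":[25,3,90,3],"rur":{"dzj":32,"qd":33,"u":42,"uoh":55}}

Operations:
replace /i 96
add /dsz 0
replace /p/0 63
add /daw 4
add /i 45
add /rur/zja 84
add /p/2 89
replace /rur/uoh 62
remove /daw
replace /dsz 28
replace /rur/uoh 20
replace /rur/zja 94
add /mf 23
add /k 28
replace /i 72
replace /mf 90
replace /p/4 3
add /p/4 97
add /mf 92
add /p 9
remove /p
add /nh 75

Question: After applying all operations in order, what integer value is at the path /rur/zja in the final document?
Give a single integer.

After op 1 (replace /i 96): {"i":96,"p":[25,3,90,3],"rur":{"dzj":32,"qd":33,"u":42,"uoh":55}}
After op 2 (add /dsz 0): {"dsz":0,"i":96,"p":[25,3,90,3],"rur":{"dzj":32,"qd":33,"u":42,"uoh":55}}
After op 3 (replace /p/0 63): {"dsz":0,"i":96,"p":[63,3,90,3],"rur":{"dzj":32,"qd":33,"u":42,"uoh":55}}
After op 4 (add /daw 4): {"daw":4,"dsz":0,"i":96,"p":[63,3,90,3],"rur":{"dzj":32,"qd":33,"u":42,"uoh":55}}
After op 5 (add /i 45): {"daw":4,"dsz":0,"i":45,"p":[63,3,90,3],"rur":{"dzj":32,"qd":33,"u":42,"uoh":55}}
After op 6 (add /rur/zja 84): {"daw":4,"dsz":0,"i":45,"p":[63,3,90,3],"rur":{"dzj":32,"qd":33,"u":42,"uoh":55,"zja":84}}
After op 7 (add /p/2 89): {"daw":4,"dsz":0,"i":45,"p":[63,3,89,90,3],"rur":{"dzj":32,"qd":33,"u":42,"uoh":55,"zja":84}}
After op 8 (replace /rur/uoh 62): {"daw":4,"dsz":0,"i":45,"p":[63,3,89,90,3],"rur":{"dzj":32,"qd":33,"u":42,"uoh":62,"zja":84}}
After op 9 (remove /daw): {"dsz":0,"i":45,"p":[63,3,89,90,3],"rur":{"dzj":32,"qd":33,"u":42,"uoh":62,"zja":84}}
After op 10 (replace /dsz 28): {"dsz":28,"i":45,"p":[63,3,89,90,3],"rur":{"dzj":32,"qd":33,"u":42,"uoh":62,"zja":84}}
After op 11 (replace /rur/uoh 20): {"dsz":28,"i":45,"p":[63,3,89,90,3],"rur":{"dzj":32,"qd":33,"u":42,"uoh":20,"zja":84}}
After op 12 (replace /rur/zja 94): {"dsz":28,"i":45,"p":[63,3,89,90,3],"rur":{"dzj":32,"qd":33,"u":42,"uoh":20,"zja":94}}
After op 13 (add /mf 23): {"dsz":28,"i":45,"mf":23,"p":[63,3,89,90,3],"rur":{"dzj":32,"qd":33,"u":42,"uoh":20,"zja":94}}
After op 14 (add /k 28): {"dsz":28,"i":45,"k":28,"mf":23,"p":[63,3,89,90,3],"rur":{"dzj":32,"qd":33,"u":42,"uoh":20,"zja":94}}
After op 15 (replace /i 72): {"dsz":28,"i":72,"k":28,"mf":23,"p":[63,3,89,90,3],"rur":{"dzj":32,"qd":33,"u":42,"uoh":20,"zja":94}}
After op 16 (replace /mf 90): {"dsz":28,"i":72,"k":28,"mf":90,"p":[63,3,89,90,3],"rur":{"dzj":32,"qd":33,"u":42,"uoh":20,"zja":94}}
After op 17 (replace /p/4 3): {"dsz":28,"i":72,"k":28,"mf":90,"p":[63,3,89,90,3],"rur":{"dzj":32,"qd":33,"u":42,"uoh":20,"zja":94}}
After op 18 (add /p/4 97): {"dsz":28,"i":72,"k":28,"mf":90,"p":[63,3,89,90,97,3],"rur":{"dzj":32,"qd":33,"u":42,"uoh":20,"zja":94}}
After op 19 (add /mf 92): {"dsz":28,"i":72,"k":28,"mf":92,"p":[63,3,89,90,97,3],"rur":{"dzj":32,"qd":33,"u":42,"uoh":20,"zja":94}}
After op 20 (add /p 9): {"dsz":28,"i":72,"k":28,"mf":92,"p":9,"rur":{"dzj":32,"qd":33,"u":42,"uoh":20,"zja":94}}
After op 21 (remove /p): {"dsz":28,"i":72,"k":28,"mf":92,"rur":{"dzj":32,"qd":33,"u":42,"uoh":20,"zja":94}}
After op 22 (add /nh 75): {"dsz":28,"i":72,"k":28,"mf":92,"nh":75,"rur":{"dzj":32,"qd":33,"u":42,"uoh":20,"zja":94}}
Value at /rur/zja: 94

Answer: 94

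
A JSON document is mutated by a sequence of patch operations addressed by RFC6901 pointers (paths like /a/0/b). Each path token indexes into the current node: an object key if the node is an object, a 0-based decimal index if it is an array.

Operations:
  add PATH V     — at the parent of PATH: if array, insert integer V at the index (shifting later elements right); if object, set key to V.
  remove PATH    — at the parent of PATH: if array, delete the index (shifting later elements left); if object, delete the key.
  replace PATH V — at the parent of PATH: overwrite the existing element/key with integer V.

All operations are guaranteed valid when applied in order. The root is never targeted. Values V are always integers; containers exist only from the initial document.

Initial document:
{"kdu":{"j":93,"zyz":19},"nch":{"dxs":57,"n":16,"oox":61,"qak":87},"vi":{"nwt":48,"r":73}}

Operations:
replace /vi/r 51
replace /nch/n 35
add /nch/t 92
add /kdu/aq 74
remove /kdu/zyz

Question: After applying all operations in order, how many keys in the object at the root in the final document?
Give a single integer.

After op 1 (replace /vi/r 51): {"kdu":{"j":93,"zyz":19},"nch":{"dxs":57,"n":16,"oox":61,"qak":87},"vi":{"nwt":48,"r":51}}
After op 2 (replace /nch/n 35): {"kdu":{"j":93,"zyz":19},"nch":{"dxs":57,"n":35,"oox":61,"qak":87},"vi":{"nwt":48,"r":51}}
After op 3 (add /nch/t 92): {"kdu":{"j":93,"zyz":19},"nch":{"dxs":57,"n":35,"oox":61,"qak":87,"t":92},"vi":{"nwt":48,"r":51}}
After op 4 (add /kdu/aq 74): {"kdu":{"aq":74,"j":93,"zyz":19},"nch":{"dxs":57,"n":35,"oox":61,"qak":87,"t":92},"vi":{"nwt":48,"r":51}}
After op 5 (remove /kdu/zyz): {"kdu":{"aq":74,"j":93},"nch":{"dxs":57,"n":35,"oox":61,"qak":87,"t":92},"vi":{"nwt":48,"r":51}}
Size at the root: 3

Answer: 3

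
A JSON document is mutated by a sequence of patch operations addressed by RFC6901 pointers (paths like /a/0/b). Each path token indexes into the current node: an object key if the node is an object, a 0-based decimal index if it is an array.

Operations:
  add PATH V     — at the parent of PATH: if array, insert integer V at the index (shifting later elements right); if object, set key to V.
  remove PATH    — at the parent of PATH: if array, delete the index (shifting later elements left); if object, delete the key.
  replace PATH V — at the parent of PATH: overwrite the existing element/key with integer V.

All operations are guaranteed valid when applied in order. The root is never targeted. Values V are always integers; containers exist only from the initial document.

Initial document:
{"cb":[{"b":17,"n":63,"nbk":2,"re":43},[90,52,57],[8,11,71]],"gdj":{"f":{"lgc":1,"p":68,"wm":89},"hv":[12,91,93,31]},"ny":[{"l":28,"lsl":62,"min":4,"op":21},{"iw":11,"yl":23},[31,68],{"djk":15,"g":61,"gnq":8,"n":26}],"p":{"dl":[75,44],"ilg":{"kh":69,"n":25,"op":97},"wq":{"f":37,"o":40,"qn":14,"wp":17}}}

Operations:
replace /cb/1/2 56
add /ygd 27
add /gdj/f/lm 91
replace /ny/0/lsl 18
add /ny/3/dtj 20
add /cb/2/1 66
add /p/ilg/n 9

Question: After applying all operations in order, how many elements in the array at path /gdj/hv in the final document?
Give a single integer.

Answer: 4

Derivation:
After op 1 (replace /cb/1/2 56): {"cb":[{"b":17,"n":63,"nbk":2,"re":43},[90,52,56],[8,11,71]],"gdj":{"f":{"lgc":1,"p":68,"wm":89},"hv":[12,91,93,31]},"ny":[{"l":28,"lsl":62,"min":4,"op":21},{"iw":11,"yl":23},[31,68],{"djk":15,"g":61,"gnq":8,"n":26}],"p":{"dl":[75,44],"ilg":{"kh":69,"n":25,"op":97},"wq":{"f":37,"o":40,"qn":14,"wp":17}}}
After op 2 (add /ygd 27): {"cb":[{"b":17,"n":63,"nbk":2,"re":43},[90,52,56],[8,11,71]],"gdj":{"f":{"lgc":1,"p":68,"wm":89},"hv":[12,91,93,31]},"ny":[{"l":28,"lsl":62,"min":4,"op":21},{"iw":11,"yl":23},[31,68],{"djk":15,"g":61,"gnq":8,"n":26}],"p":{"dl":[75,44],"ilg":{"kh":69,"n":25,"op":97},"wq":{"f":37,"o":40,"qn":14,"wp":17}},"ygd":27}
After op 3 (add /gdj/f/lm 91): {"cb":[{"b":17,"n":63,"nbk":2,"re":43},[90,52,56],[8,11,71]],"gdj":{"f":{"lgc":1,"lm":91,"p":68,"wm":89},"hv":[12,91,93,31]},"ny":[{"l":28,"lsl":62,"min":4,"op":21},{"iw":11,"yl":23},[31,68],{"djk":15,"g":61,"gnq":8,"n":26}],"p":{"dl":[75,44],"ilg":{"kh":69,"n":25,"op":97},"wq":{"f":37,"o":40,"qn":14,"wp":17}},"ygd":27}
After op 4 (replace /ny/0/lsl 18): {"cb":[{"b":17,"n":63,"nbk":2,"re":43},[90,52,56],[8,11,71]],"gdj":{"f":{"lgc":1,"lm":91,"p":68,"wm":89},"hv":[12,91,93,31]},"ny":[{"l":28,"lsl":18,"min":4,"op":21},{"iw":11,"yl":23},[31,68],{"djk":15,"g":61,"gnq":8,"n":26}],"p":{"dl":[75,44],"ilg":{"kh":69,"n":25,"op":97},"wq":{"f":37,"o":40,"qn":14,"wp":17}},"ygd":27}
After op 5 (add /ny/3/dtj 20): {"cb":[{"b":17,"n":63,"nbk":2,"re":43},[90,52,56],[8,11,71]],"gdj":{"f":{"lgc":1,"lm":91,"p":68,"wm":89},"hv":[12,91,93,31]},"ny":[{"l":28,"lsl":18,"min":4,"op":21},{"iw":11,"yl":23},[31,68],{"djk":15,"dtj":20,"g":61,"gnq":8,"n":26}],"p":{"dl":[75,44],"ilg":{"kh":69,"n":25,"op":97},"wq":{"f":37,"o":40,"qn":14,"wp":17}},"ygd":27}
After op 6 (add /cb/2/1 66): {"cb":[{"b":17,"n":63,"nbk":2,"re":43},[90,52,56],[8,66,11,71]],"gdj":{"f":{"lgc":1,"lm":91,"p":68,"wm":89},"hv":[12,91,93,31]},"ny":[{"l":28,"lsl":18,"min":4,"op":21},{"iw":11,"yl":23},[31,68],{"djk":15,"dtj":20,"g":61,"gnq":8,"n":26}],"p":{"dl":[75,44],"ilg":{"kh":69,"n":25,"op":97},"wq":{"f":37,"o":40,"qn":14,"wp":17}},"ygd":27}
After op 7 (add /p/ilg/n 9): {"cb":[{"b":17,"n":63,"nbk":2,"re":43},[90,52,56],[8,66,11,71]],"gdj":{"f":{"lgc":1,"lm":91,"p":68,"wm":89},"hv":[12,91,93,31]},"ny":[{"l":28,"lsl":18,"min":4,"op":21},{"iw":11,"yl":23},[31,68],{"djk":15,"dtj":20,"g":61,"gnq":8,"n":26}],"p":{"dl":[75,44],"ilg":{"kh":69,"n":9,"op":97},"wq":{"f":37,"o":40,"qn":14,"wp":17}},"ygd":27}
Size at path /gdj/hv: 4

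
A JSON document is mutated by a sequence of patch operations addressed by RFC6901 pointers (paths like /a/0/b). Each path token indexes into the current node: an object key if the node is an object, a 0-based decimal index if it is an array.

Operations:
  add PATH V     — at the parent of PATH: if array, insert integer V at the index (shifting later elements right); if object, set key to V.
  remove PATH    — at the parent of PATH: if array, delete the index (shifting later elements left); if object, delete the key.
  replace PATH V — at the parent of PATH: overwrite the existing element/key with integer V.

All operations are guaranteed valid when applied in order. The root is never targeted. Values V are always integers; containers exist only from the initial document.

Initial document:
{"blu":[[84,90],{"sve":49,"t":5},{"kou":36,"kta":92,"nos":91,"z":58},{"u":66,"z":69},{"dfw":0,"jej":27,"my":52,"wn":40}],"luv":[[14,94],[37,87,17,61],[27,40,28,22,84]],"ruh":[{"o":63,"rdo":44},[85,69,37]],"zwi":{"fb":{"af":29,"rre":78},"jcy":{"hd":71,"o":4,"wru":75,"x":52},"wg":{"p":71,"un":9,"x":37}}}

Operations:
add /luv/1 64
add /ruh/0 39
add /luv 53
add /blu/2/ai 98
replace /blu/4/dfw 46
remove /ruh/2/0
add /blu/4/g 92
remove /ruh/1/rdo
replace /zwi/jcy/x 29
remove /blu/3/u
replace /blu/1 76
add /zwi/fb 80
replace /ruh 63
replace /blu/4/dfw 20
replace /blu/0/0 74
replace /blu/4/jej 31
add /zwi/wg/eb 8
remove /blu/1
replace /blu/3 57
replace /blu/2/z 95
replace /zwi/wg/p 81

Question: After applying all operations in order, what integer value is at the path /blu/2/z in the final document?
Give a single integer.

Answer: 95

Derivation:
After op 1 (add /luv/1 64): {"blu":[[84,90],{"sve":49,"t":5},{"kou":36,"kta":92,"nos":91,"z":58},{"u":66,"z":69},{"dfw":0,"jej":27,"my":52,"wn":40}],"luv":[[14,94],64,[37,87,17,61],[27,40,28,22,84]],"ruh":[{"o":63,"rdo":44},[85,69,37]],"zwi":{"fb":{"af":29,"rre":78},"jcy":{"hd":71,"o":4,"wru":75,"x":52},"wg":{"p":71,"un":9,"x":37}}}
After op 2 (add /ruh/0 39): {"blu":[[84,90],{"sve":49,"t":5},{"kou":36,"kta":92,"nos":91,"z":58},{"u":66,"z":69},{"dfw":0,"jej":27,"my":52,"wn":40}],"luv":[[14,94],64,[37,87,17,61],[27,40,28,22,84]],"ruh":[39,{"o":63,"rdo":44},[85,69,37]],"zwi":{"fb":{"af":29,"rre":78},"jcy":{"hd":71,"o":4,"wru":75,"x":52},"wg":{"p":71,"un":9,"x":37}}}
After op 3 (add /luv 53): {"blu":[[84,90],{"sve":49,"t":5},{"kou":36,"kta":92,"nos":91,"z":58},{"u":66,"z":69},{"dfw":0,"jej":27,"my":52,"wn":40}],"luv":53,"ruh":[39,{"o":63,"rdo":44},[85,69,37]],"zwi":{"fb":{"af":29,"rre":78},"jcy":{"hd":71,"o":4,"wru":75,"x":52},"wg":{"p":71,"un":9,"x":37}}}
After op 4 (add /blu/2/ai 98): {"blu":[[84,90],{"sve":49,"t":5},{"ai":98,"kou":36,"kta":92,"nos":91,"z":58},{"u":66,"z":69},{"dfw":0,"jej":27,"my":52,"wn":40}],"luv":53,"ruh":[39,{"o":63,"rdo":44},[85,69,37]],"zwi":{"fb":{"af":29,"rre":78},"jcy":{"hd":71,"o":4,"wru":75,"x":52},"wg":{"p":71,"un":9,"x":37}}}
After op 5 (replace /blu/4/dfw 46): {"blu":[[84,90],{"sve":49,"t":5},{"ai":98,"kou":36,"kta":92,"nos":91,"z":58},{"u":66,"z":69},{"dfw":46,"jej":27,"my":52,"wn":40}],"luv":53,"ruh":[39,{"o":63,"rdo":44},[85,69,37]],"zwi":{"fb":{"af":29,"rre":78},"jcy":{"hd":71,"o":4,"wru":75,"x":52},"wg":{"p":71,"un":9,"x":37}}}
After op 6 (remove /ruh/2/0): {"blu":[[84,90],{"sve":49,"t":5},{"ai":98,"kou":36,"kta":92,"nos":91,"z":58},{"u":66,"z":69},{"dfw":46,"jej":27,"my":52,"wn":40}],"luv":53,"ruh":[39,{"o":63,"rdo":44},[69,37]],"zwi":{"fb":{"af":29,"rre":78},"jcy":{"hd":71,"o":4,"wru":75,"x":52},"wg":{"p":71,"un":9,"x":37}}}
After op 7 (add /blu/4/g 92): {"blu":[[84,90],{"sve":49,"t":5},{"ai":98,"kou":36,"kta":92,"nos":91,"z":58},{"u":66,"z":69},{"dfw":46,"g":92,"jej":27,"my":52,"wn":40}],"luv":53,"ruh":[39,{"o":63,"rdo":44},[69,37]],"zwi":{"fb":{"af":29,"rre":78},"jcy":{"hd":71,"o":4,"wru":75,"x":52},"wg":{"p":71,"un":9,"x":37}}}
After op 8 (remove /ruh/1/rdo): {"blu":[[84,90],{"sve":49,"t":5},{"ai":98,"kou":36,"kta":92,"nos":91,"z":58},{"u":66,"z":69},{"dfw":46,"g":92,"jej":27,"my":52,"wn":40}],"luv":53,"ruh":[39,{"o":63},[69,37]],"zwi":{"fb":{"af":29,"rre":78},"jcy":{"hd":71,"o":4,"wru":75,"x":52},"wg":{"p":71,"un":9,"x":37}}}
After op 9 (replace /zwi/jcy/x 29): {"blu":[[84,90],{"sve":49,"t":5},{"ai":98,"kou":36,"kta":92,"nos":91,"z":58},{"u":66,"z":69},{"dfw":46,"g":92,"jej":27,"my":52,"wn":40}],"luv":53,"ruh":[39,{"o":63},[69,37]],"zwi":{"fb":{"af":29,"rre":78},"jcy":{"hd":71,"o":4,"wru":75,"x":29},"wg":{"p":71,"un":9,"x":37}}}
After op 10 (remove /blu/3/u): {"blu":[[84,90],{"sve":49,"t":5},{"ai":98,"kou":36,"kta":92,"nos":91,"z":58},{"z":69},{"dfw":46,"g":92,"jej":27,"my":52,"wn":40}],"luv":53,"ruh":[39,{"o":63},[69,37]],"zwi":{"fb":{"af":29,"rre":78},"jcy":{"hd":71,"o":4,"wru":75,"x":29},"wg":{"p":71,"un":9,"x":37}}}
After op 11 (replace /blu/1 76): {"blu":[[84,90],76,{"ai":98,"kou":36,"kta":92,"nos":91,"z":58},{"z":69},{"dfw":46,"g":92,"jej":27,"my":52,"wn":40}],"luv":53,"ruh":[39,{"o":63},[69,37]],"zwi":{"fb":{"af":29,"rre":78},"jcy":{"hd":71,"o":4,"wru":75,"x":29},"wg":{"p":71,"un":9,"x":37}}}
After op 12 (add /zwi/fb 80): {"blu":[[84,90],76,{"ai":98,"kou":36,"kta":92,"nos":91,"z":58},{"z":69},{"dfw":46,"g":92,"jej":27,"my":52,"wn":40}],"luv":53,"ruh":[39,{"o":63},[69,37]],"zwi":{"fb":80,"jcy":{"hd":71,"o":4,"wru":75,"x":29},"wg":{"p":71,"un":9,"x":37}}}
After op 13 (replace /ruh 63): {"blu":[[84,90],76,{"ai":98,"kou":36,"kta":92,"nos":91,"z":58},{"z":69},{"dfw":46,"g":92,"jej":27,"my":52,"wn":40}],"luv":53,"ruh":63,"zwi":{"fb":80,"jcy":{"hd":71,"o":4,"wru":75,"x":29},"wg":{"p":71,"un":9,"x":37}}}
After op 14 (replace /blu/4/dfw 20): {"blu":[[84,90],76,{"ai":98,"kou":36,"kta":92,"nos":91,"z":58},{"z":69},{"dfw":20,"g":92,"jej":27,"my":52,"wn":40}],"luv":53,"ruh":63,"zwi":{"fb":80,"jcy":{"hd":71,"o":4,"wru":75,"x":29},"wg":{"p":71,"un":9,"x":37}}}
After op 15 (replace /blu/0/0 74): {"blu":[[74,90],76,{"ai":98,"kou":36,"kta":92,"nos":91,"z":58},{"z":69},{"dfw":20,"g":92,"jej":27,"my":52,"wn":40}],"luv":53,"ruh":63,"zwi":{"fb":80,"jcy":{"hd":71,"o":4,"wru":75,"x":29},"wg":{"p":71,"un":9,"x":37}}}
After op 16 (replace /blu/4/jej 31): {"blu":[[74,90],76,{"ai":98,"kou":36,"kta":92,"nos":91,"z":58},{"z":69},{"dfw":20,"g":92,"jej":31,"my":52,"wn":40}],"luv":53,"ruh":63,"zwi":{"fb":80,"jcy":{"hd":71,"o":4,"wru":75,"x":29},"wg":{"p":71,"un":9,"x":37}}}
After op 17 (add /zwi/wg/eb 8): {"blu":[[74,90],76,{"ai":98,"kou":36,"kta":92,"nos":91,"z":58},{"z":69},{"dfw":20,"g":92,"jej":31,"my":52,"wn":40}],"luv":53,"ruh":63,"zwi":{"fb":80,"jcy":{"hd":71,"o":4,"wru":75,"x":29},"wg":{"eb":8,"p":71,"un":9,"x":37}}}
After op 18 (remove /blu/1): {"blu":[[74,90],{"ai":98,"kou":36,"kta":92,"nos":91,"z":58},{"z":69},{"dfw":20,"g":92,"jej":31,"my":52,"wn":40}],"luv":53,"ruh":63,"zwi":{"fb":80,"jcy":{"hd":71,"o":4,"wru":75,"x":29},"wg":{"eb":8,"p":71,"un":9,"x":37}}}
After op 19 (replace /blu/3 57): {"blu":[[74,90],{"ai":98,"kou":36,"kta":92,"nos":91,"z":58},{"z":69},57],"luv":53,"ruh":63,"zwi":{"fb":80,"jcy":{"hd":71,"o":4,"wru":75,"x":29},"wg":{"eb":8,"p":71,"un":9,"x":37}}}
After op 20 (replace /blu/2/z 95): {"blu":[[74,90],{"ai":98,"kou":36,"kta":92,"nos":91,"z":58},{"z":95},57],"luv":53,"ruh":63,"zwi":{"fb":80,"jcy":{"hd":71,"o":4,"wru":75,"x":29},"wg":{"eb":8,"p":71,"un":9,"x":37}}}
After op 21 (replace /zwi/wg/p 81): {"blu":[[74,90],{"ai":98,"kou":36,"kta":92,"nos":91,"z":58},{"z":95},57],"luv":53,"ruh":63,"zwi":{"fb":80,"jcy":{"hd":71,"o":4,"wru":75,"x":29},"wg":{"eb":8,"p":81,"un":9,"x":37}}}
Value at /blu/2/z: 95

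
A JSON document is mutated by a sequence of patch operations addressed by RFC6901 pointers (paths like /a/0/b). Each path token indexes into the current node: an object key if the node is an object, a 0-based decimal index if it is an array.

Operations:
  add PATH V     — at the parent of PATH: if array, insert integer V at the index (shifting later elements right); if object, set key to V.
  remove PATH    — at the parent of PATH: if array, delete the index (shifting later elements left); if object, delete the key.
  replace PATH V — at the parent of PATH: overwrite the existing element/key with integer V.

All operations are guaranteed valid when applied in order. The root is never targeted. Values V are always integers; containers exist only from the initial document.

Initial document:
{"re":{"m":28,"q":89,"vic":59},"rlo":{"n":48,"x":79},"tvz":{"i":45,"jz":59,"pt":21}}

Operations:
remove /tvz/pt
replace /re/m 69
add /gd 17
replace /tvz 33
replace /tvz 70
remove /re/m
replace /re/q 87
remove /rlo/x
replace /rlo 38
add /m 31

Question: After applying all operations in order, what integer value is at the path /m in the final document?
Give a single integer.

Answer: 31

Derivation:
After op 1 (remove /tvz/pt): {"re":{"m":28,"q":89,"vic":59},"rlo":{"n":48,"x":79},"tvz":{"i":45,"jz":59}}
After op 2 (replace /re/m 69): {"re":{"m":69,"q":89,"vic":59},"rlo":{"n":48,"x":79},"tvz":{"i":45,"jz":59}}
After op 3 (add /gd 17): {"gd":17,"re":{"m":69,"q":89,"vic":59},"rlo":{"n":48,"x":79},"tvz":{"i":45,"jz":59}}
After op 4 (replace /tvz 33): {"gd":17,"re":{"m":69,"q":89,"vic":59},"rlo":{"n":48,"x":79},"tvz":33}
After op 5 (replace /tvz 70): {"gd":17,"re":{"m":69,"q":89,"vic":59},"rlo":{"n":48,"x":79},"tvz":70}
After op 6 (remove /re/m): {"gd":17,"re":{"q":89,"vic":59},"rlo":{"n":48,"x":79},"tvz":70}
After op 7 (replace /re/q 87): {"gd":17,"re":{"q":87,"vic":59},"rlo":{"n":48,"x":79},"tvz":70}
After op 8 (remove /rlo/x): {"gd":17,"re":{"q":87,"vic":59},"rlo":{"n":48},"tvz":70}
After op 9 (replace /rlo 38): {"gd":17,"re":{"q":87,"vic":59},"rlo":38,"tvz":70}
After op 10 (add /m 31): {"gd":17,"m":31,"re":{"q":87,"vic":59},"rlo":38,"tvz":70}
Value at /m: 31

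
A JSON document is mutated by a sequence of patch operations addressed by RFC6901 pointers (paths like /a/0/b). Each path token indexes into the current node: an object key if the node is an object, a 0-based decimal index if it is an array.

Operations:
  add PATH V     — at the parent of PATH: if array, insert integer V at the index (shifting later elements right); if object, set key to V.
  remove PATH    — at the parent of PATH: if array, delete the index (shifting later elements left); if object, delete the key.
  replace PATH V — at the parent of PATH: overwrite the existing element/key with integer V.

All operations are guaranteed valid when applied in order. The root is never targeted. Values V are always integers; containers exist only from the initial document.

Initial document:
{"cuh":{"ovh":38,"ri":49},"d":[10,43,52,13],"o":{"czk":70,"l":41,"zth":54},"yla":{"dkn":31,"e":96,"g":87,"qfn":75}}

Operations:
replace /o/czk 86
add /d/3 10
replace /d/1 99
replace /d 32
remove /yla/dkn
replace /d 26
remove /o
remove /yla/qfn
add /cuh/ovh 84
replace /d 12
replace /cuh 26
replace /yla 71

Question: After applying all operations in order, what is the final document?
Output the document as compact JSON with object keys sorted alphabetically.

After op 1 (replace /o/czk 86): {"cuh":{"ovh":38,"ri":49},"d":[10,43,52,13],"o":{"czk":86,"l":41,"zth":54},"yla":{"dkn":31,"e":96,"g":87,"qfn":75}}
After op 2 (add /d/3 10): {"cuh":{"ovh":38,"ri":49},"d":[10,43,52,10,13],"o":{"czk":86,"l":41,"zth":54},"yla":{"dkn":31,"e":96,"g":87,"qfn":75}}
After op 3 (replace /d/1 99): {"cuh":{"ovh":38,"ri":49},"d":[10,99,52,10,13],"o":{"czk":86,"l":41,"zth":54},"yla":{"dkn":31,"e":96,"g":87,"qfn":75}}
After op 4 (replace /d 32): {"cuh":{"ovh":38,"ri":49},"d":32,"o":{"czk":86,"l":41,"zth":54},"yla":{"dkn":31,"e":96,"g":87,"qfn":75}}
After op 5 (remove /yla/dkn): {"cuh":{"ovh":38,"ri":49},"d":32,"o":{"czk":86,"l":41,"zth":54},"yla":{"e":96,"g":87,"qfn":75}}
After op 6 (replace /d 26): {"cuh":{"ovh":38,"ri":49},"d":26,"o":{"czk":86,"l":41,"zth":54},"yla":{"e":96,"g":87,"qfn":75}}
After op 7 (remove /o): {"cuh":{"ovh":38,"ri":49},"d":26,"yla":{"e":96,"g":87,"qfn":75}}
After op 8 (remove /yla/qfn): {"cuh":{"ovh":38,"ri":49},"d":26,"yla":{"e":96,"g":87}}
After op 9 (add /cuh/ovh 84): {"cuh":{"ovh":84,"ri":49},"d":26,"yla":{"e":96,"g":87}}
After op 10 (replace /d 12): {"cuh":{"ovh":84,"ri":49},"d":12,"yla":{"e":96,"g":87}}
After op 11 (replace /cuh 26): {"cuh":26,"d":12,"yla":{"e":96,"g":87}}
After op 12 (replace /yla 71): {"cuh":26,"d":12,"yla":71}

Answer: {"cuh":26,"d":12,"yla":71}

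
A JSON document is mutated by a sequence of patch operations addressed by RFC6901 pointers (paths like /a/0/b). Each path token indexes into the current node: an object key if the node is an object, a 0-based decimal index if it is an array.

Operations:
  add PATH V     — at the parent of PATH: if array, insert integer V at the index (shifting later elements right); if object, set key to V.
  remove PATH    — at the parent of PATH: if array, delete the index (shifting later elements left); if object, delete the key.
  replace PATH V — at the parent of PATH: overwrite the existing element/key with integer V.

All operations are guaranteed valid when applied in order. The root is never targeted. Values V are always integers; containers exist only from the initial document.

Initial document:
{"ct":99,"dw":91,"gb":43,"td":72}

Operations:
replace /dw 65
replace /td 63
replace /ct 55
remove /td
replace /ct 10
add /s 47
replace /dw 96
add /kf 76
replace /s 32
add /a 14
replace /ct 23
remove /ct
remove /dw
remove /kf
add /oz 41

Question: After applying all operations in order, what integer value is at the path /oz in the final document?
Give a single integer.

After op 1 (replace /dw 65): {"ct":99,"dw":65,"gb":43,"td":72}
After op 2 (replace /td 63): {"ct":99,"dw":65,"gb":43,"td":63}
After op 3 (replace /ct 55): {"ct":55,"dw":65,"gb":43,"td":63}
After op 4 (remove /td): {"ct":55,"dw":65,"gb":43}
After op 5 (replace /ct 10): {"ct":10,"dw":65,"gb":43}
After op 6 (add /s 47): {"ct":10,"dw":65,"gb":43,"s":47}
After op 7 (replace /dw 96): {"ct":10,"dw":96,"gb":43,"s":47}
After op 8 (add /kf 76): {"ct":10,"dw":96,"gb":43,"kf":76,"s":47}
After op 9 (replace /s 32): {"ct":10,"dw":96,"gb":43,"kf":76,"s":32}
After op 10 (add /a 14): {"a":14,"ct":10,"dw":96,"gb":43,"kf":76,"s":32}
After op 11 (replace /ct 23): {"a":14,"ct":23,"dw":96,"gb":43,"kf":76,"s":32}
After op 12 (remove /ct): {"a":14,"dw":96,"gb":43,"kf":76,"s":32}
After op 13 (remove /dw): {"a":14,"gb":43,"kf":76,"s":32}
After op 14 (remove /kf): {"a":14,"gb":43,"s":32}
After op 15 (add /oz 41): {"a":14,"gb":43,"oz":41,"s":32}
Value at /oz: 41

Answer: 41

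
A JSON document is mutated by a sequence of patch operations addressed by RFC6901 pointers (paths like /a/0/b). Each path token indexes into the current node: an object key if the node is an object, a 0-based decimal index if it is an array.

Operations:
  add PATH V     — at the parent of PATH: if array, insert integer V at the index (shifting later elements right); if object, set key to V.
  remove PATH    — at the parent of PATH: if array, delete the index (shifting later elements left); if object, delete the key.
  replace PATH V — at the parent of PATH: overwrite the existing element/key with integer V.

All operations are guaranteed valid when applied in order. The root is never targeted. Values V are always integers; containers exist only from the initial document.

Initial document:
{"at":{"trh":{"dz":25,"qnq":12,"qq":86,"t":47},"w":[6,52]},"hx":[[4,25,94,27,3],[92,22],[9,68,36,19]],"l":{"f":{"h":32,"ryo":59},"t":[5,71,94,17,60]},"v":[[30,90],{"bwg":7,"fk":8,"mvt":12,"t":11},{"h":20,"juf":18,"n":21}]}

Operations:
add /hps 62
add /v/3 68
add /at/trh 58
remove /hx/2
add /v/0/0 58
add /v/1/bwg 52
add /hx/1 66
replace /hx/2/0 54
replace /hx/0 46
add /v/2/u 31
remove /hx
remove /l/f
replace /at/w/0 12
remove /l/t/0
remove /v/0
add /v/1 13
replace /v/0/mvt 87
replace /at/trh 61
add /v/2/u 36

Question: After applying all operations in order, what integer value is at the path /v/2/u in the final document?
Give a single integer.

After op 1 (add /hps 62): {"at":{"trh":{"dz":25,"qnq":12,"qq":86,"t":47},"w":[6,52]},"hps":62,"hx":[[4,25,94,27,3],[92,22],[9,68,36,19]],"l":{"f":{"h":32,"ryo":59},"t":[5,71,94,17,60]},"v":[[30,90],{"bwg":7,"fk":8,"mvt":12,"t":11},{"h":20,"juf":18,"n":21}]}
After op 2 (add /v/3 68): {"at":{"trh":{"dz":25,"qnq":12,"qq":86,"t":47},"w":[6,52]},"hps":62,"hx":[[4,25,94,27,3],[92,22],[9,68,36,19]],"l":{"f":{"h":32,"ryo":59},"t":[5,71,94,17,60]},"v":[[30,90],{"bwg":7,"fk":8,"mvt":12,"t":11},{"h":20,"juf":18,"n":21},68]}
After op 3 (add /at/trh 58): {"at":{"trh":58,"w":[6,52]},"hps":62,"hx":[[4,25,94,27,3],[92,22],[9,68,36,19]],"l":{"f":{"h":32,"ryo":59},"t":[5,71,94,17,60]},"v":[[30,90],{"bwg":7,"fk":8,"mvt":12,"t":11},{"h":20,"juf":18,"n":21},68]}
After op 4 (remove /hx/2): {"at":{"trh":58,"w":[6,52]},"hps":62,"hx":[[4,25,94,27,3],[92,22]],"l":{"f":{"h":32,"ryo":59},"t":[5,71,94,17,60]},"v":[[30,90],{"bwg":7,"fk":8,"mvt":12,"t":11},{"h":20,"juf":18,"n":21},68]}
After op 5 (add /v/0/0 58): {"at":{"trh":58,"w":[6,52]},"hps":62,"hx":[[4,25,94,27,3],[92,22]],"l":{"f":{"h":32,"ryo":59},"t":[5,71,94,17,60]},"v":[[58,30,90],{"bwg":7,"fk":8,"mvt":12,"t":11},{"h":20,"juf":18,"n":21},68]}
After op 6 (add /v/1/bwg 52): {"at":{"trh":58,"w":[6,52]},"hps":62,"hx":[[4,25,94,27,3],[92,22]],"l":{"f":{"h":32,"ryo":59},"t":[5,71,94,17,60]},"v":[[58,30,90],{"bwg":52,"fk":8,"mvt":12,"t":11},{"h":20,"juf":18,"n":21},68]}
After op 7 (add /hx/1 66): {"at":{"trh":58,"w":[6,52]},"hps":62,"hx":[[4,25,94,27,3],66,[92,22]],"l":{"f":{"h":32,"ryo":59},"t":[5,71,94,17,60]},"v":[[58,30,90],{"bwg":52,"fk":8,"mvt":12,"t":11},{"h":20,"juf":18,"n":21},68]}
After op 8 (replace /hx/2/0 54): {"at":{"trh":58,"w":[6,52]},"hps":62,"hx":[[4,25,94,27,3],66,[54,22]],"l":{"f":{"h":32,"ryo":59},"t":[5,71,94,17,60]},"v":[[58,30,90],{"bwg":52,"fk":8,"mvt":12,"t":11},{"h":20,"juf":18,"n":21},68]}
After op 9 (replace /hx/0 46): {"at":{"trh":58,"w":[6,52]},"hps":62,"hx":[46,66,[54,22]],"l":{"f":{"h":32,"ryo":59},"t":[5,71,94,17,60]},"v":[[58,30,90],{"bwg":52,"fk":8,"mvt":12,"t":11},{"h":20,"juf":18,"n":21},68]}
After op 10 (add /v/2/u 31): {"at":{"trh":58,"w":[6,52]},"hps":62,"hx":[46,66,[54,22]],"l":{"f":{"h":32,"ryo":59},"t":[5,71,94,17,60]},"v":[[58,30,90],{"bwg":52,"fk":8,"mvt":12,"t":11},{"h":20,"juf":18,"n":21,"u":31},68]}
After op 11 (remove /hx): {"at":{"trh":58,"w":[6,52]},"hps":62,"l":{"f":{"h":32,"ryo":59},"t":[5,71,94,17,60]},"v":[[58,30,90],{"bwg":52,"fk":8,"mvt":12,"t":11},{"h":20,"juf":18,"n":21,"u":31},68]}
After op 12 (remove /l/f): {"at":{"trh":58,"w":[6,52]},"hps":62,"l":{"t":[5,71,94,17,60]},"v":[[58,30,90],{"bwg":52,"fk":8,"mvt":12,"t":11},{"h":20,"juf":18,"n":21,"u":31},68]}
After op 13 (replace /at/w/0 12): {"at":{"trh":58,"w":[12,52]},"hps":62,"l":{"t":[5,71,94,17,60]},"v":[[58,30,90],{"bwg":52,"fk":8,"mvt":12,"t":11},{"h":20,"juf":18,"n":21,"u":31},68]}
After op 14 (remove /l/t/0): {"at":{"trh":58,"w":[12,52]},"hps":62,"l":{"t":[71,94,17,60]},"v":[[58,30,90],{"bwg":52,"fk":8,"mvt":12,"t":11},{"h":20,"juf":18,"n":21,"u":31},68]}
After op 15 (remove /v/0): {"at":{"trh":58,"w":[12,52]},"hps":62,"l":{"t":[71,94,17,60]},"v":[{"bwg":52,"fk":8,"mvt":12,"t":11},{"h":20,"juf":18,"n":21,"u":31},68]}
After op 16 (add /v/1 13): {"at":{"trh":58,"w":[12,52]},"hps":62,"l":{"t":[71,94,17,60]},"v":[{"bwg":52,"fk":8,"mvt":12,"t":11},13,{"h":20,"juf":18,"n":21,"u":31},68]}
After op 17 (replace /v/0/mvt 87): {"at":{"trh":58,"w":[12,52]},"hps":62,"l":{"t":[71,94,17,60]},"v":[{"bwg":52,"fk":8,"mvt":87,"t":11},13,{"h":20,"juf":18,"n":21,"u":31},68]}
After op 18 (replace /at/trh 61): {"at":{"trh":61,"w":[12,52]},"hps":62,"l":{"t":[71,94,17,60]},"v":[{"bwg":52,"fk":8,"mvt":87,"t":11},13,{"h":20,"juf":18,"n":21,"u":31},68]}
After op 19 (add /v/2/u 36): {"at":{"trh":61,"w":[12,52]},"hps":62,"l":{"t":[71,94,17,60]},"v":[{"bwg":52,"fk":8,"mvt":87,"t":11},13,{"h":20,"juf":18,"n":21,"u":36},68]}
Value at /v/2/u: 36

Answer: 36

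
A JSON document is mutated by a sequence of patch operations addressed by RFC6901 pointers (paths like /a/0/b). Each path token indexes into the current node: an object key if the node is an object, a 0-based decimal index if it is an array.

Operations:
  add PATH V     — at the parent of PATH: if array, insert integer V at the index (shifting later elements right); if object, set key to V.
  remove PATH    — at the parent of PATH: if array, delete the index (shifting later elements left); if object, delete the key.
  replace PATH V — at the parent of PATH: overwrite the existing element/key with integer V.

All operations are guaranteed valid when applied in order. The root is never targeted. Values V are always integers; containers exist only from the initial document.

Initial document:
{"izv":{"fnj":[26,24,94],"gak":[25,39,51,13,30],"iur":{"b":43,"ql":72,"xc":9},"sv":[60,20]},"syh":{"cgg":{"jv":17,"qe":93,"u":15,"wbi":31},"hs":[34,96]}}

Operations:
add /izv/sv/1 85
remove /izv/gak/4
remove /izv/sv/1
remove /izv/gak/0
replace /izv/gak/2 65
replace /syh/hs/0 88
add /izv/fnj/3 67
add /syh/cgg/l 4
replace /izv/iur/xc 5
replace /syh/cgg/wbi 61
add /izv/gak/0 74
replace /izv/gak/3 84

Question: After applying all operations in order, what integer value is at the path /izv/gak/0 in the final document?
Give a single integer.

Answer: 74

Derivation:
After op 1 (add /izv/sv/1 85): {"izv":{"fnj":[26,24,94],"gak":[25,39,51,13,30],"iur":{"b":43,"ql":72,"xc":9},"sv":[60,85,20]},"syh":{"cgg":{"jv":17,"qe":93,"u":15,"wbi":31},"hs":[34,96]}}
After op 2 (remove /izv/gak/4): {"izv":{"fnj":[26,24,94],"gak":[25,39,51,13],"iur":{"b":43,"ql":72,"xc":9},"sv":[60,85,20]},"syh":{"cgg":{"jv":17,"qe":93,"u":15,"wbi":31},"hs":[34,96]}}
After op 3 (remove /izv/sv/1): {"izv":{"fnj":[26,24,94],"gak":[25,39,51,13],"iur":{"b":43,"ql":72,"xc":9},"sv":[60,20]},"syh":{"cgg":{"jv":17,"qe":93,"u":15,"wbi":31},"hs":[34,96]}}
After op 4 (remove /izv/gak/0): {"izv":{"fnj":[26,24,94],"gak":[39,51,13],"iur":{"b":43,"ql":72,"xc":9},"sv":[60,20]},"syh":{"cgg":{"jv":17,"qe":93,"u":15,"wbi":31},"hs":[34,96]}}
After op 5 (replace /izv/gak/2 65): {"izv":{"fnj":[26,24,94],"gak":[39,51,65],"iur":{"b":43,"ql":72,"xc":9},"sv":[60,20]},"syh":{"cgg":{"jv":17,"qe":93,"u":15,"wbi":31},"hs":[34,96]}}
After op 6 (replace /syh/hs/0 88): {"izv":{"fnj":[26,24,94],"gak":[39,51,65],"iur":{"b":43,"ql":72,"xc":9},"sv":[60,20]},"syh":{"cgg":{"jv":17,"qe":93,"u":15,"wbi":31},"hs":[88,96]}}
After op 7 (add /izv/fnj/3 67): {"izv":{"fnj":[26,24,94,67],"gak":[39,51,65],"iur":{"b":43,"ql":72,"xc":9},"sv":[60,20]},"syh":{"cgg":{"jv":17,"qe":93,"u":15,"wbi":31},"hs":[88,96]}}
After op 8 (add /syh/cgg/l 4): {"izv":{"fnj":[26,24,94,67],"gak":[39,51,65],"iur":{"b":43,"ql":72,"xc":9},"sv":[60,20]},"syh":{"cgg":{"jv":17,"l":4,"qe":93,"u":15,"wbi":31},"hs":[88,96]}}
After op 9 (replace /izv/iur/xc 5): {"izv":{"fnj":[26,24,94,67],"gak":[39,51,65],"iur":{"b":43,"ql":72,"xc":5},"sv":[60,20]},"syh":{"cgg":{"jv":17,"l":4,"qe":93,"u":15,"wbi":31},"hs":[88,96]}}
After op 10 (replace /syh/cgg/wbi 61): {"izv":{"fnj":[26,24,94,67],"gak":[39,51,65],"iur":{"b":43,"ql":72,"xc":5},"sv":[60,20]},"syh":{"cgg":{"jv":17,"l":4,"qe":93,"u":15,"wbi":61},"hs":[88,96]}}
After op 11 (add /izv/gak/0 74): {"izv":{"fnj":[26,24,94,67],"gak":[74,39,51,65],"iur":{"b":43,"ql":72,"xc":5},"sv":[60,20]},"syh":{"cgg":{"jv":17,"l":4,"qe":93,"u":15,"wbi":61},"hs":[88,96]}}
After op 12 (replace /izv/gak/3 84): {"izv":{"fnj":[26,24,94,67],"gak":[74,39,51,84],"iur":{"b":43,"ql":72,"xc":5},"sv":[60,20]},"syh":{"cgg":{"jv":17,"l":4,"qe":93,"u":15,"wbi":61},"hs":[88,96]}}
Value at /izv/gak/0: 74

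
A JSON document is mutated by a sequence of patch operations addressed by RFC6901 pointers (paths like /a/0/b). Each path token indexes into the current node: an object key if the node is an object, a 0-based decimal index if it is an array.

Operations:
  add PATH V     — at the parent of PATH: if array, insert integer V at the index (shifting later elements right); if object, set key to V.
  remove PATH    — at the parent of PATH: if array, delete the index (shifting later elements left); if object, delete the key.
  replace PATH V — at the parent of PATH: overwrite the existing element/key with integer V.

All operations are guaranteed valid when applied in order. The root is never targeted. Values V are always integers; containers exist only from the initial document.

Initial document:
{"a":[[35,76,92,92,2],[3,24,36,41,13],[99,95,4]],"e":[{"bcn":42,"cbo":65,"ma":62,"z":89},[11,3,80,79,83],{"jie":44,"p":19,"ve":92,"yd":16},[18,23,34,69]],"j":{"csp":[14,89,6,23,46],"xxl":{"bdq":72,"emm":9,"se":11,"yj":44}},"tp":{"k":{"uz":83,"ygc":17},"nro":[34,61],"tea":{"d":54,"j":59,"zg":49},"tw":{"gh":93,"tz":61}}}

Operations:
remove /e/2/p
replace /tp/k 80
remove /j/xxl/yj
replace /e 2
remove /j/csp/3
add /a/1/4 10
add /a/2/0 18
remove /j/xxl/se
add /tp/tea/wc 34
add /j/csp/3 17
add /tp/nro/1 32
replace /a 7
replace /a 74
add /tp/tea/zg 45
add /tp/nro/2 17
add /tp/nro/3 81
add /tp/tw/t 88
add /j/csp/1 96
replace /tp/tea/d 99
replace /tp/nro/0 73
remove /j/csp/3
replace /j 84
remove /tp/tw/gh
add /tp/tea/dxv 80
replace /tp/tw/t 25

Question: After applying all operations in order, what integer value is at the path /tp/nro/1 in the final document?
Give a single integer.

After op 1 (remove /e/2/p): {"a":[[35,76,92,92,2],[3,24,36,41,13],[99,95,4]],"e":[{"bcn":42,"cbo":65,"ma":62,"z":89},[11,3,80,79,83],{"jie":44,"ve":92,"yd":16},[18,23,34,69]],"j":{"csp":[14,89,6,23,46],"xxl":{"bdq":72,"emm":9,"se":11,"yj":44}},"tp":{"k":{"uz":83,"ygc":17},"nro":[34,61],"tea":{"d":54,"j":59,"zg":49},"tw":{"gh":93,"tz":61}}}
After op 2 (replace /tp/k 80): {"a":[[35,76,92,92,2],[3,24,36,41,13],[99,95,4]],"e":[{"bcn":42,"cbo":65,"ma":62,"z":89},[11,3,80,79,83],{"jie":44,"ve":92,"yd":16},[18,23,34,69]],"j":{"csp":[14,89,6,23,46],"xxl":{"bdq":72,"emm":9,"se":11,"yj":44}},"tp":{"k":80,"nro":[34,61],"tea":{"d":54,"j":59,"zg":49},"tw":{"gh":93,"tz":61}}}
After op 3 (remove /j/xxl/yj): {"a":[[35,76,92,92,2],[3,24,36,41,13],[99,95,4]],"e":[{"bcn":42,"cbo":65,"ma":62,"z":89},[11,3,80,79,83],{"jie":44,"ve":92,"yd":16},[18,23,34,69]],"j":{"csp":[14,89,6,23,46],"xxl":{"bdq":72,"emm":9,"se":11}},"tp":{"k":80,"nro":[34,61],"tea":{"d":54,"j":59,"zg":49},"tw":{"gh":93,"tz":61}}}
After op 4 (replace /e 2): {"a":[[35,76,92,92,2],[3,24,36,41,13],[99,95,4]],"e":2,"j":{"csp":[14,89,6,23,46],"xxl":{"bdq":72,"emm":9,"se":11}},"tp":{"k":80,"nro":[34,61],"tea":{"d":54,"j":59,"zg":49},"tw":{"gh":93,"tz":61}}}
After op 5 (remove /j/csp/3): {"a":[[35,76,92,92,2],[3,24,36,41,13],[99,95,4]],"e":2,"j":{"csp":[14,89,6,46],"xxl":{"bdq":72,"emm":9,"se":11}},"tp":{"k":80,"nro":[34,61],"tea":{"d":54,"j":59,"zg":49},"tw":{"gh":93,"tz":61}}}
After op 6 (add /a/1/4 10): {"a":[[35,76,92,92,2],[3,24,36,41,10,13],[99,95,4]],"e":2,"j":{"csp":[14,89,6,46],"xxl":{"bdq":72,"emm":9,"se":11}},"tp":{"k":80,"nro":[34,61],"tea":{"d":54,"j":59,"zg":49},"tw":{"gh":93,"tz":61}}}
After op 7 (add /a/2/0 18): {"a":[[35,76,92,92,2],[3,24,36,41,10,13],[18,99,95,4]],"e":2,"j":{"csp":[14,89,6,46],"xxl":{"bdq":72,"emm":9,"se":11}},"tp":{"k":80,"nro":[34,61],"tea":{"d":54,"j":59,"zg":49},"tw":{"gh":93,"tz":61}}}
After op 8 (remove /j/xxl/se): {"a":[[35,76,92,92,2],[3,24,36,41,10,13],[18,99,95,4]],"e":2,"j":{"csp":[14,89,6,46],"xxl":{"bdq":72,"emm":9}},"tp":{"k":80,"nro":[34,61],"tea":{"d":54,"j":59,"zg":49},"tw":{"gh":93,"tz":61}}}
After op 9 (add /tp/tea/wc 34): {"a":[[35,76,92,92,2],[3,24,36,41,10,13],[18,99,95,4]],"e":2,"j":{"csp":[14,89,6,46],"xxl":{"bdq":72,"emm":9}},"tp":{"k":80,"nro":[34,61],"tea":{"d":54,"j":59,"wc":34,"zg":49},"tw":{"gh":93,"tz":61}}}
After op 10 (add /j/csp/3 17): {"a":[[35,76,92,92,2],[3,24,36,41,10,13],[18,99,95,4]],"e":2,"j":{"csp":[14,89,6,17,46],"xxl":{"bdq":72,"emm":9}},"tp":{"k":80,"nro":[34,61],"tea":{"d":54,"j":59,"wc":34,"zg":49},"tw":{"gh":93,"tz":61}}}
After op 11 (add /tp/nro/1 32): {"a":[[35,76,92,92,2],[3,24,36,41,10,13],[18,99,95,4]],"e":2,"j":{"csp":[14,89,6,17,46],"xxl":{"bdq":72,"emm":9}},"tp":{"k":80,"nro":[34,32,61],"tea":{"d":54,"j":59,"wc":34,"zg":49},"tw":{"gh":93,"tz":61}}}
After op 12 (replace /a 7): {"a":7,"e":2,"j":{"csp":[14,89,6,17,46],"xxl":{"bdq":72,"emm":9}},"tp":{"k":80,"nro":[34,32,61],"tea":{"d":54,"j":59,"wc":34,"zg":49},"tw":{"gh":93,"tz":61}}}
After op 13 (replace /a 74): {"a":74,"e":2,"j":{"csp":[14,89,6,17,46],"xxl":{"bdq":72,"emm":9}},"tp":{"k":80,"nro":[34,32,61],"tea":{"d":54,"j":59,"wc":34,"zg":49},"tw":{"gh":93,"tz":61}}}
After op 14 (add /tp/tea/zg 45): {"a":74,"e":2,"j":{"csp":[14,89,6,17,46],"xxl":{"bdq":72,"emm":9}},"tp":{"k":80,"nro":[34,32,61],"tea":{"d":54,"j":59,"wc":34,"zg":45},"tw":{"gh":93,"tz":61}}}
After op 15 (add /tp/nro/2 17): {"a":74,"e":2,"j":{"csp":[14,89,6,17,46],"xxl":{"bdq":72,"emm":9}},"tp":{"k":80,"nro":[34,32,17,61],"tea":{"d":54,"j":59,"wc":34,"zg":45},"tw":{"gh":93,"tz":61}}}
After op 16 (add /tp/nro/3 81): {"a":74,"e":2,"j":{"csp":[14,89,6,17,46],"xxl":{"bdq":72,"emm":9}},"tp":{"k":80,"nro":[34,32,17,81,61],"tea":{"d":54,"j":59,"wc":34,"zg":45},"tw":{"gh":93,"tz":61}}}
After op 17 (add /tp/tw/t 88): {"a":74,"e":2,"j":{"csp":[14,89,6,17,46],"xxl":{"bdq":72,"emm":9}},"tp":{"k":80,"nro":[34,32,17,81,61],"tea":{"d":54,"j":59,"wc":34,"zg":45},"tw":{"gh":93,"t":88,"tz":61}}}
After op 18 (add /j/csp/1 96): {"a":74,"e":2,"j":{"csp":[14,96,89,6,17,46],"xxl":{"bdq":72,"emm":9}},"tp":{"k":80,"nro":[34,32,17,81,61],"tea":{"d":54,"j":59,"wc":34,"zg":45},"tw":{"gh":93,"t":88,"tz":61}}}
After op 19 (replace /tp/tea/d 99): {"a":74,"e":2,"j":{"csp":[14,96,89,6,17,46],"xxl":{"bdq":72,"emm":9}},"tp":{"k":80,"nro":[34,32,17,81,61],"tea":{"d":99,"j":59,"wc":34,"zg":45},"tw":{"gh":93,"t":88,"tz":61}}}
After op 20 (replace /tp/nro/0 73): {"a":74,"e":2,"j":{"csp":[14,96,89,6,17,46],"xxl":{"bdq":72,"emm":9}},"tp":{"k":80,"nro":[73,32,17,81,61],"tea":{"d":99,"j":59,"wc":34,"zg":45},"tw":{"gh":93,"t":88,"tz":61}}}
After op 21 (remove /j/csp/3): {"a":74,"e":2,"j":{"csp":[14,96,89,17,46],"xxl":{"bdq":72,"emm":9}},"tp":{"k":80,"nro":[73,32,17,81,61],"tea":{"d":99,"j":59,"wc":34,"zg":45},"tw":{"gh":93,"t":88,"tz":61}}}
After op 22 (replace /j 84): {"a":74,"e":2,"j":84,"tp":{"k":80,"nro":[73,32,17,81,61],"tea":{"d":99,"j":59,"wc":34,"zg":45},"tw":{"gh":93,"t":88,"tz":61}}}
After op 23 (remove /tp/tw/gh): {"a":74,"e":2,"j":84,"tp":{"k":80,"nro":[73,32,17,81,61],"tea":{"d":99,"j":59,"wc":34,"zg":45},"tw":{"t":88,"tz":61}}}
After op 24 (add /tp/tea/dxv 80): {"a":74,"e":2,"j":84,"tp":{"k":80,"nro":[73,32,17,81,61],"tea":{"d":99,"dxv":80,"j":59,"wc":34,"zg":45},"tw":{"t":88,"tz":61}}}
After op 25 (replace /tp/tw/t 25): {"a":74,"e":2,"j":84,"tp":{"k":80,"nro":[73,32,17,81,61],"tea":{"d":99,"dxv":80,"j":59,"wc":34,"zg":45},"tw":{"t":25,"tz":61}}}
Value at /tp/nro/1: 32

Answer: 32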